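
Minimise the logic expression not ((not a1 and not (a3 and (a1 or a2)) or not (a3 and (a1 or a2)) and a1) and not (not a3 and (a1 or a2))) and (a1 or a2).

a1 or a2

not ((not a1 and not (a3 and (a1 or a2)) or not (a3 and (a1 or a2)) and a1) and not (not a3 and (a1 or a2))) and (a1 or a2)
= not (not (a3 and (a1 or a2)) and not (not a3 and (a1 or a2))) and (a1 or a2)   [distribution]
= (a3 and (a1 or a2) or not a3 and (a1 or a2)) and (a1 or a2)   [De Morgan]
= (a1 or a2) and (a1 or a2)   [distribution]
= a1 or a2   [idempotence]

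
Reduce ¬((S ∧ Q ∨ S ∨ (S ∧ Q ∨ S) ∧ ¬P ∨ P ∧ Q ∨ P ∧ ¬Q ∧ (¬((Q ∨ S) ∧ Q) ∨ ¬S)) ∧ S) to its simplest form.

¬((S ∧ Q ∨ S ∨ (S ∧ Q ∨ S) ∧ ¬P ∨ P ∧ Q ∨ P ∧ ¬Q ∧ (¬((Q ∨ S) ∧ Q) ∨ ¬S)) ∧ S)
= ¬((S ∧ Q ∨ S ∨ P ∧ Q ∨ P ∧ ¬Q ∧ (¬((Q ∨ S) ∧ Q) ∨ ¬S)) ∧ S)   — absorption
= ¬((S ∧ Q ∨ S ∨ P ∧ Q ∨ P ∧ ¬Q ∧ (¬Q ∨ ¬S)) ∧ S)   — absorption
= ¬((S ∧ Q ∨ S ∨ P ∧ Q ∨ P ∧ ¬Q) ∧ S)   — absorption
= ¬((S ∧ Q ∨ S ∨ P) ∧ S)   — distribution
= ¬((S ∨ P) ∧ S)   — absorption
= ¬S   — absorption

¬S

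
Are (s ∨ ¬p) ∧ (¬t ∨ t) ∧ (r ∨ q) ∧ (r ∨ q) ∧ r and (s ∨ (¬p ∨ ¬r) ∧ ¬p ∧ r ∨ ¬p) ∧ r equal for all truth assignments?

E1: (s ∨ ¬p) ∧ (¬t ∨ t) ∧ (r ∨ q) ∧ (r ∨ q) ∧ r
    = (s ∨ ¬p) ∧ (r ∨ q) ∧ (r ∨ q) ∧ r   [complement / identity]
    = (s ∨ ¬p) ∧ (r ∨ q) ∧ r   [idempotence]
    = (s ∨ ¬p) ∧ r   [absorption]
E2: (s ∨ (¬p ∨ ¬r) ∧ ¬p ∧ r ∨ ¬p) ∧ r
    = (s ∨ ¬p ∧ r ∨ ¬p) ∧ r   [absorption]
    = (s ∨ ¬p) ∧ r   [absorption]
Both reduce to (s ∨ ¬p) ∧ r, so they are equivalent.

Yes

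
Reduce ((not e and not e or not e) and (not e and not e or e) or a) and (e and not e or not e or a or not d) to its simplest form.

((not e and not e or not e) and (not e and not e or e) or a) and (e and not e or not e or a or not d)
= (not e and e or not e and not e or a) and (e and not e or not e or a or not d)   (distribution)
= (not e or a) and (e and not e or not e or a or not d)   (distribution)
= (not e or a) and (not e or a or not d)   (complement / identity)
= not e or a   (absorption)

not e or a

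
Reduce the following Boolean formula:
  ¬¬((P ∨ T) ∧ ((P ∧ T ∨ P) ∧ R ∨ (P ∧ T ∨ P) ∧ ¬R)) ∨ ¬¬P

P

¬¬((P ∨ T) ∧ ((P ∧ T ∨ P) ∧ R ∨ (P ∧ T ∨ P) ∧ ¬R)) ∨ ¬¬P
= ¬¬((P ∨ T) ∧ (P ∧ T ∨ P)) ∨ ¬¬P   — distribution
= ¬¬((P ∨ T) ∧ P) ∨ ¬¬P   — absorption
= ¬¬P ∨ ¬¬P   — absorption
= ¬¬P   — idempotence
= P   — double negation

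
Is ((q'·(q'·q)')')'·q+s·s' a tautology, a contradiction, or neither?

contradiction

((q'·(q'·q)')')'·q+s·s'
= (q+q'·q)'·q+s·s'   (De Morgan)
= q'·q+s·s'   (complement / identity)
= s·s'   (complement / identity)
= 0   (complement)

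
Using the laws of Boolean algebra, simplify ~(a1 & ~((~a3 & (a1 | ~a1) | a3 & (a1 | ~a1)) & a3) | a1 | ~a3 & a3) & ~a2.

~(a1 & ~((~a3 & (a1 | ~a1) | a3 & (a1 | ~a1)) & a3) | a1 | ~a3 & a3) & ~a2
= ~(a1 & ~((~a3 & (a1 | ~a1) | a3 & (a1 | ~a1)) & a3) | a1) & ~a2
= ~(a1 & ~((a1 | ~a1) & a3) | a1) & ~a2
= ~(a1 & ~a3 | a1) & ~a2
= ~a1 & ~a2

~a1 & ~a2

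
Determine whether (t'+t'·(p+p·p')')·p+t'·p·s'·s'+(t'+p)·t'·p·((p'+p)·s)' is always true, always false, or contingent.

contingent

(t'+t'·(p+p·p')')·p+t'·p·s'·s'+(t'+p)·t'·p·((p'+p)·s)'
= (t'+t'·(p+p·p')')·p+t'·p·s'·s'+t'·p·((p'+p)·s)'   (absorption)
= (t'+t'·(p+p·p')')·p+t'·p·s'·s'+t'·p·s'   (complement / identity)
= (t'+t'·(p+p·p')')·p+t'·p·s'   (absorption)
= (t'+t'·p')·p+t'·p·s'   (complement / identity)
= t'·p+t'·p·s'   (absorption)
= t'·p   (absorption)
This depends on p, t, so it is not a constant.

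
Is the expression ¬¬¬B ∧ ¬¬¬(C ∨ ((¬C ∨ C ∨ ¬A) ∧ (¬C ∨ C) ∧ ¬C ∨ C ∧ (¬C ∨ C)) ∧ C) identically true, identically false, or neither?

¬¬¬B ∧ ¬¬¬(C ∨ ((¬C ∨ C ∨ ¬A) ∧ (¬C ∨ C) ∧ ¬C ∨ C ∧ (¬C ∨ C)) ∧ C)
= ¬¬¬B ∧ ¬¬¬(C ∨ ((¬C ∨ C) ∧ ¬C ∨ C ∧ (¬C ∨ C)) ∧ C)   [absorption]
= ¬¬¬B ∧ ¬¬¬(C ∨ (¬C ∨ C) ∧ C)   [distribution]
= ¬B ∧ ¬¬¬(C ∨ (¬C ∨ C) ∧ C)   [double negation]
= ¬B ∧ ¬¬¬(C ∨ C)   [complement / identity]
= ¬B ∧ ¬(C ∨ C)   [double negation]
= ¬B ∧ ¬C   [idempotence]
This depends on B, C, so it is not a constant.

neither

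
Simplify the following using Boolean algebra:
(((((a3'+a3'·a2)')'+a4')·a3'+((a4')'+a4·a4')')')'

a3'+a4'

(((((a3'+a3'·a2)')'+a4')·a3'+((a4')'+a4·a4')')')'
= (((((a3')')'+a4')·a3'+((a4')'+a4·a4')')')'   — absorption
= (((((a3')')'+a4')·a3'+((a4')')')')'   — complement / identity
= (((((a3')')'+a4')·a3'+a4')')'   — double negation
= (((a3'+a4')·a3'+a4')')'   — double negation
= (a3'+a4')·a3'+a4'   — double negation
= a3'+a4'   — absorption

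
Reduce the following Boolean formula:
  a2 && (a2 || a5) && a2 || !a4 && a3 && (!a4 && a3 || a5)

a2 || !a4 && a3

a2 && (a2 || a5) && a2 || !a4 && a3 && (!a4 && a3 || a5)
= a2 && a2 || !a4 && a3 && (!a4 && a3 || a5)   [absorption]
= a2 || !a4 && a3 && (!a4 && a3 || a5)   [idempotence]
= a2 || !a4 && a3   [absorption]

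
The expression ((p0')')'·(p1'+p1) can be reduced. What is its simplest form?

p0'

((p0')')'·(p1'+p1)
= ((p0')')'
= p0'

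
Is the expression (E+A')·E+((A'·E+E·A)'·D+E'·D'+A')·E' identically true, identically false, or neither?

identically true

(E+A')·E+((A'·E+E·A)'·D+E'·D'+A')·E'
= (E+A')·E+(E'·D+E'·D'+A')·E'   (distribution)
= (E+A')·E+(E'+A')·E'   (distribution)
= E+(E'+A')·E'   (absorption)
= E+E'   (absorption)
= 1   (complement)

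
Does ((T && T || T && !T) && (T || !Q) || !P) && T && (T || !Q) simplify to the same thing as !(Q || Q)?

E1: ((T && T || T && !T) && (T || !Q) || !P) && T && (T || !Q)
    = (T && (T || !Q) || !P) && T && (T || !Q)   — distribution
    = T && (T || !Q)   — absorption
    = T   — absorption
E2: !(Q || Q)
    = !Q   — idempotence
These differ: at P=0, Q=0, T=0, E1 = 0 but E2 = 1.

No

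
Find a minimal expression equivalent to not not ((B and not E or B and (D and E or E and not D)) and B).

not not ((B and not E or B and (D and E or E and not D)) and B)
= not not ((B and not E or B and E) and B)
= not not (B and B)
= not not B
= B

B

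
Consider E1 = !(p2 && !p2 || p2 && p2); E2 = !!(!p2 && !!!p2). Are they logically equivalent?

E1: !(p2 && !p2 || p2 && p2)
    = !p2   (distribution)
E2: !!(!p2 && !!!p2)
    = !!(!p2 && !p2)   (double negation)
    = !!!p2   (idempotence)
    = !p2   (double negation)
Both reduce to !p2, so they are equivalent.

Yes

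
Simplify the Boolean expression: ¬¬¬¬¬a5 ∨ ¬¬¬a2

¬¬¬¬¬a5 ∨ ¬¬¬a2
= ¬¬¬a5 ∨ ¬¬¬a2
= ¬a5 ∨ ¬¬¬a2
= ¬a5 ∨ ¬a2

¬a5 ∨ ¬a2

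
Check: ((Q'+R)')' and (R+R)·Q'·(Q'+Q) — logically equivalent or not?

E1: ((Q'+R)')'
    = Q'+R   (double negation)
E2: (R+R)·Q'·(Q'+Q)
    = (R+R)·Q'   (complement / identity)
    = R·Q'   (idempotence)
These differ: at Q=0, R=0, E1 = 1 but E2 = 0.

No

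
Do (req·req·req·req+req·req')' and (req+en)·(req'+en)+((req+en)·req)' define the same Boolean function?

No

E1: (req·req·req·req+req·req')'
    = (req·req+req·req')'
    = req'
E2: (req+en)·(req'+en)+((req+en)·req)'
    = en+req·req'+((req+en)·req)'
    = en+((req+en)·req)'
    = en+req'
These differ: at en=1, req=1, E1 = 0 but E2 = 1.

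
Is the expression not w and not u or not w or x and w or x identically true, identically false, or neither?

not w and not u or not w or x and w or x
= not w and not u or not w or x   [absorption]
= not w or x   [absorption]
This depends on w, x, so it is not a constant.

neither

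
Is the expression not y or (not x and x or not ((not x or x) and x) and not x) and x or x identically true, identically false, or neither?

neither

not y or (not x and x or not ((not x or x) and x) and not x) and x or x
= not y or (not x and x or not x and not x) and x or x   (complement / identity)
= not y or not x and x or x   (distribution)
= not y or x   (complement / identity)
This depends on x, y, so it is not a constant.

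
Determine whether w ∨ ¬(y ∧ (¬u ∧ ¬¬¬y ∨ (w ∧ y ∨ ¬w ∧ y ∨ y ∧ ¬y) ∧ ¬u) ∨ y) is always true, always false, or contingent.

w ∨ ¬(y ∧ (¬u ∧ ¬¬¬y ∨ (w ∧ y ∨ ¬w ∧ y ∨ y ∧ ¬y) ∧ ¬u) ∨ y)
= w ∨ ¬(y ∧ (¬u ∧ ¬y ∨ (w ∧ y ∨ ¬w ∧ y ∨ y ∧ ¬y) ∧ ¬u) ∨ y)   (double negation)
= w ∨ ¬(y ∧ (¬u ∧ ¬y ∨ (w ∧ y ∨ ¬w ∧ y) ∧ ¬u) ∨ y)   (complement / identity)
= w ∨ ¬(y ∧ (¬u ∧ ¬y ∨ y ∧ ¬u) ∨ y)   (distribution)
= w ∨ ¬(y ∧ ¬u ∨ y)   (distribution)
= w ∨ ¬y   (absorption)
This depends on w, y, so it is not a constant.

contingent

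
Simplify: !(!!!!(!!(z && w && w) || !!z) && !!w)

!(!!!!(!!(z && w && w) || !!z) && !!w)
= !(!!!(!(z && w && w) && !z) && !!w)   — De Morgan
= !(!!!(!(z && w) && !z) && !!w)   — idempotence
= !(!!(z && w || z) && !!w)   — De Morgan
= !(z && w || z) || !w   — De Morgan
= !z || !w   — absorption

!z || !w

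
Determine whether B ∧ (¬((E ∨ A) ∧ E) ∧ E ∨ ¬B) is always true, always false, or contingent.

B ∧ (¬((E ∨ A) ∧ E) ∧ E ∨ ¬B)
= B ∧ (¬E ∧ E ∨ ¬B)   — absorption
= B ∧ ¬B   — complement / identity
= False   — complement

always false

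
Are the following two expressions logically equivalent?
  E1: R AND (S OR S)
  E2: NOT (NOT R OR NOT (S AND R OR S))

Yes

E1: R AND (S OR S)
    = R AND S
E2: NOT (NOT R OR NOT (S AND R OR S))
    = NOT (NOT R OR NOT S)
    = R AND S
Both reduce to R AND S, so they are equivalent.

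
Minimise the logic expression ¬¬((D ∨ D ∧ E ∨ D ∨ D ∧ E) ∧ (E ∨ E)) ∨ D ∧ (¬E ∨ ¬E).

¬¬((D ∨ D ∧ E ∨ D ∨ D ∧ E) ∧ (E ∨ E)) ∨ D ∧ (¬E ∨ ¬E)
= ¬¬((D ∨ D ∧ E ∨ D ∨ D ∧ E) ∧ (E ∨ E)) ∨ D ∧ ¬E   — idempotence
= (D ∨ D ∧ E ∨ D ∨ D ∧ E) ∧ (E ∨ E) ∨ D ∧ ¬E   — double negation
= (D ∨ D ∧ E) ∧ (E ∨ E) ∨ D ∧ ¬E   — idempotence
= D ∧ (E ∨ E) ∨ D ∧ ¬E   — absorption
= D ∧ E ∨ D ∧ ¬E   — idempotence
= D   — distribution

D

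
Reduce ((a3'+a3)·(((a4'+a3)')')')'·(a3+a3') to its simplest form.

((a3'+a3)·(((a4'+a3)')')')'·(a3+a3')
= ((a3'+a3)·(((a4'+a3)')')')'   [complement / identity]
= ((((a4'+a3)')')')'   [complement / identity]
= ((a4'+a3)')'   [double negation]
= a4'+a3   [double negation]

a4'+a3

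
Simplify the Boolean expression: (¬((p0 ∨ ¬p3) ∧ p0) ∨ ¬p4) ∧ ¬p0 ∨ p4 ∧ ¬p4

(¬((p0 ∨ ¬p3) ∧ p0) ∨ ¬p4) ∧ ¬p0 ∨ p4 ∧ ¬p4
= (¬p0 ∨ ¬p4) ∧ ¬p0 ∨ p4 ∧ ¬p4   — absorption
= (¬p0 ∨ ¬p4) ∧ ¬p0   — complement / identity
= ¬p0   — absorption

¬p0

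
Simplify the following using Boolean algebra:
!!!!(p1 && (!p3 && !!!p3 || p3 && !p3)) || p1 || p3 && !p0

p1 || p3 && !p0

!!!!(p1 && (!p3 && !!!p3 || p3 && !p3)) || p1 || p3 && !p0
= !!!!(p1 && (!p3 && !p3 || p3 && !p3)) || p1 || p3 && !p0
= !!(p1 && (!p3 && !p3 || p3 && !p3)) || p1 || p3 && !p0
= p1 && (!p3 && !p3 || p3 && !p3) || p1 || p3 && !p0
= p1 && !p3 || p1 || p3 && !p0
= p1 || p3 && !p0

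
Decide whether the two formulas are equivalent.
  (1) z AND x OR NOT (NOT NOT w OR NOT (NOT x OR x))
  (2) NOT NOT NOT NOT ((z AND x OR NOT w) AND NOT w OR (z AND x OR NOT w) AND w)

Yes

E1: z AND x OR NOT (NOT NOT w OR NOT (NOT x OR x))
    = z AND x OR NOT w AND (NOT x OR x)   — De Morgan
    = z AND x OR NOT w   — complement / identity
E2: NOT NOT NOT NOT ((z AND x OR NOT w) AND NOT w OR (z AND x OR NOT w) AND w)
    = NOT NOT NOT NOT (z AND x OR NOT w)   — distribution
    = NOT NOT (z AND x OR NOT w)   — double negation
    = z AND x OR NOT w   — double negation
Both reduce to z AND x OR NOT w, so they are equivalent.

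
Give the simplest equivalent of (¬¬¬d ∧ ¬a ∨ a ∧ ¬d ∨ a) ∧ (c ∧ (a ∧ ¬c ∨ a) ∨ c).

(¬d ∨ a) ∧ c

(¬¬¬d ∧ ¬a ∨ a ∧ ¬d ∨ a) ∧ (c ∧ (a ∧ ¬c ∨ a) ∨ c)
= (¬¬¬d ∧ ¬a ∨ a ∧ ¬d ∨ a) ∧ (c ∧ a ∨ c)   [absorption]
= (¬d ∧ ¬a ∨ a ∧ ¬d ∨ a) ∧ (c ∧ a ∨ c)   [double negation]
= (¬d ∧ ¬a ∨ a ∧ ¬d ∨ a) ∧ c   [absorption]
= (¬d ∨ a) ∧ c   [distribution]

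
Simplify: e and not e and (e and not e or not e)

False

e and not e and (e and not e or not e)
= e and not e and not e   [complement / identity]
= e and not e   [idempotence]
= False   [complement]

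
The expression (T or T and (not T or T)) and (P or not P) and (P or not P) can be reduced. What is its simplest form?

T

(T or T and (not T or T)) and (P or not P) and (P or not P)
= (T or T and (not T or T)) and (P or not P)   [idempotence]
= (T or T) and (P or not P)   [complement / identity]
= T or T   [complement / identity]
= T   [idempotence]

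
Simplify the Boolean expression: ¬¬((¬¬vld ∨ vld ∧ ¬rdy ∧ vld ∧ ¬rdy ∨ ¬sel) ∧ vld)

vld

¬¬((¬¬vld ∨ vld ∧ ¬rdy ∧ vld ∧ ¬rdy ∨ ¬sel) ∧ vld)
= ¬¬((vld ∨ vld ∧ ¬rdy ∧ vld ∧ ¬rdy ∨ ¬sel) ∧ vld)   (double negation)
= ¬¬((vld ∨ vld ∧ ¬rdy ∨ ¬sel) ∧ vld)   (idempotence)
= ¬¬((vld ∨ ¬sel) ∧ vld)   (absorption)
= (vld ∨ ¬sel) ∧ vld   (double negation)
= vld   (absorption)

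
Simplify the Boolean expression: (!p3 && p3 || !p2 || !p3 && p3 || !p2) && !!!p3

(!p3 && p3 || !p2 || !p3 && p3 || !p2) && !!!p3
= (!p3 && p3 || !p2 || !p3 && p3 || !p2) && !p3   (double negation)
= (!p3 && p3 || !p2) && !p3   (idempotence)
= !p2 && !p3   (complement / identity)

!p2 && !p3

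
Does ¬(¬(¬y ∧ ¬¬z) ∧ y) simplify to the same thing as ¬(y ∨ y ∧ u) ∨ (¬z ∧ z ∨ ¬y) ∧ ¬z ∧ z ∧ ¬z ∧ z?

Yes

E1: ¬(¬(¬y ∧ ¬¬z) ∧ y)
    = ¬((y ∨ ¬z) ∧ y)   (De Morgan)
    = ¬y   (absorption)
E2: ¬(y ∨ y ∧ u) ∨ (¬z ∧ z ∨ ¬y) ∧ ¬z ∧ z ∧ ¬z ∧ z
    = ¬(y ∨ y ∧ u) ∨ ¬z ∧ z ∧ ¬z ∧ z   (absorption)
    = ¬y ∨ ¬z ∧ z ∧ ¬z ∧ z   (absorption)
    = ¬y ∨ ¬z ∧ z   (idempotence)
    = ¬y   (complement / identity)
Both reduce to ¬y, so they are equivalent.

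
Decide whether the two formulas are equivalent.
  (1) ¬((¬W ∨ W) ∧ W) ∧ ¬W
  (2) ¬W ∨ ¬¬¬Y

E1: ¬((¬W ∨ W) ∧ W) ∧ ¬W
    = ¬W ∧ ¬W
    = ¬W
E2: ¬W ∨ ¬¬¬Y
    = ¬W ∨ ¬Y
These differ: at W=1, Y=0, E1 = 0 but E2 = 1.

No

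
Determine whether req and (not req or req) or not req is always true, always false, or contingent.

req and (not req or req) or not req
= req or not req   [complement / identity]
= True   [complement]

always true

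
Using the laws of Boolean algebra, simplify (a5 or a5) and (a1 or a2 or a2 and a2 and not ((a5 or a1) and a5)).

(a5 or a5) and (a1 or a2 or a2 and a2 and not ((a5 or a1) and a5))
= a5 and (a1 or a2 or a2 and a2 and not ((a5 or a1) and a5))   [idempotence]
= a5 and (a1 or a2 or a2 and not ((a5 or a1) and a5))   [idempotence]
= a5 and (a1 or a2 or a2 and not a5)   [absorption]
= a5 and (a1 or a2)   [absorption]

a5 and (a1 or a2)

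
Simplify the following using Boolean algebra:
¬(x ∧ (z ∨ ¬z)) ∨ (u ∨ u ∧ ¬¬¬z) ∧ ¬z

¬x ∨ u ∧ ¬z

¬(x ∧ (z ∨ ¬z)) ∨ (u ∨ u ∧ ¬¬¬z) ∧ ¬z
= ¬(x ∧ (z ∨ ¬z)) ∨ (u ∨ u ∧ ¬z) ∧ ¬z
= ¬x ∨ (u ∨ u ∧ ¬z) ∧ ¬z
= ¬x ∨ u ∧ ¬z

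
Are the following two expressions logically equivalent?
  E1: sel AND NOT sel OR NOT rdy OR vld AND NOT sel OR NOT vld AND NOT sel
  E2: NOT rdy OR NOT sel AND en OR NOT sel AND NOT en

E1: sel AND NOT sel OR NOT rdy OR vld AND NOT sel OR NOT vld AND NOT sel
    = NOT rdy OR vld AND NOT sel OR NOT vld AND NOT sel   [complement / identity]
    = NOT rdy OR NOT sel   [distribution]
E2: NOT rdy OR NOT sel AND en OR NOT sel AND NOT en
    = NOT rdy OR NOT sel   [distribution]
Both reduce to NOT rdy OR NOT sel, so they are equivalent.

Yes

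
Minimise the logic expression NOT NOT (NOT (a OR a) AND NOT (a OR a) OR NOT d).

NOT NOT (NOT (a OR a) AND NOT (a OR a) OR NOT d)
= NOT NOT (NOT (a OR a) OR NOT d)   (idempotence)
= NOT NOT (NOT a OR NOT d)   (idempotence)
= NOT a OR NOT d   (double negation)

NOT a OR NOT d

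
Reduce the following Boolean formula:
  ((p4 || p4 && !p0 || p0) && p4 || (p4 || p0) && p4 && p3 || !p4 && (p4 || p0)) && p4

p4

((p4 || p4 && !p0 || p0) && p4 || (p4 || p0) && p4 && p3 || !p4 && (p4 || p0)) && p4
= ((p4 || p0) && p4 || (p4 || p0) && p4 && p3 || !p4 && (p4 || p0)) && p4
= ((p4 || p0) && p4 || !p4 && (p4 || p0)) && p4
= (p4 || p0) && p4
= p4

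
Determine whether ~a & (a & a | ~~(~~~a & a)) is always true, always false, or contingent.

always false

~a & (a & a | ~~(~~~a & a))
= ~a & (a & a | ~~(~a & a))
= ~a & (a & a | ~a & a)
= ~a & a
= 0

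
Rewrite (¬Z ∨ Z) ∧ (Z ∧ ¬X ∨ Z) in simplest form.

(¬Z ∨ Z) ∧ (Z ∧ ¬X ∨ Z)
= Z ∧ ¬X ∨ Z
= Z

Z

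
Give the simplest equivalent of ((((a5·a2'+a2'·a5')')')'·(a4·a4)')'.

a2'+a4

((((a5·a2'+a2'·a5')')')'·(a4·a4)')'
= ((a5·a2'+a2'·a5')')'+a4·a4   [De Morgan]
= ((a5·a2'+a2'·a5')')'+a4   [idempotence]
= ((a2')')'+a4   [distribution]
= a2'+a4   [double negation]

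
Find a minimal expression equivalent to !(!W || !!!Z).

!(!W || !!!Z)
= W && !!Z   — De Morgan
= W && Z   — double negation

W && Z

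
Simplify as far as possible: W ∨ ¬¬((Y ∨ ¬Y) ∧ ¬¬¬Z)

W ∨ ¬Z

W ∨ ¬¬((Y ∨ ¬Y) ∧ ¬¬¬Z)
= W ∨ ¬¬¬¬¬Z   (complement / identity)
= W ∨ ¬¬¬Z   (double negation)
= W ∨ ¬Z   (double negation)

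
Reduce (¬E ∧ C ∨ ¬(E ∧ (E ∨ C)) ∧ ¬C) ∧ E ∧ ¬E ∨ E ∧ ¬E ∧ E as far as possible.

False

(¬E ∧ C ∨ ¬(E ∧ (E ∨ C)) ∧ ¬C) ∧ E ∧ ¬E ∨ E ∧ ¬E ∧ E
= (¬E ∧ C ∨ ¬E ∧ ¬C) ∧ E ∧ ¬E ∨ E ∧ ¬E ∧ E   [absorption]
= ¬E ∧ E ∧ ¬E ∨ E ∧ ¬E ∧ E   [distribution]
= ¬E ∧ E   [distribution]
= False   [complement]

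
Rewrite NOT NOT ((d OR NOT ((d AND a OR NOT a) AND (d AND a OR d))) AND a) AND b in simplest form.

a AND b

NOT NOT ((d OR NOT ((d AND a OR NOT a) AND (d AND a OR d))) AND a) AND b
= NOT NOT ((d OR NOT (d AND a OR NOT a AND d)) AND a) AND b
= NOT NOT ((d OR NOT d) AND a) AND b
= (d OR NOT d) AND a AND b
= a AND b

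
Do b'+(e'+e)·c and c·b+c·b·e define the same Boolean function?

No

E1: b'+(e'+e)·c
    = b'+c
E2: c·b+c·b·e
    = c·b
These differ: at b=0, c=1, e=1, E1 = 1 but E2 = 0.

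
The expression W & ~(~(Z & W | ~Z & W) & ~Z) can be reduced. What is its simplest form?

W & ~(~(Z & W | ~Z & W) & ~Z)
= W & (Z & W | ~Z & W | Z)
= W & (W | Z)
= W

W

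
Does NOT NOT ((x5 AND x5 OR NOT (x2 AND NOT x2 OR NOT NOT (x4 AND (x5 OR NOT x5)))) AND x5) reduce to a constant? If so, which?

NOT NOT ((x5 AND x5 OR NOT (x2 AND NOT x2 OR NOT NOT (x4 AND (x5 OR NOT x5)))) AND x5)
= NOT NOT ((x5 AND x5 OR NOT (x2 AND NOT x2 OR x4 AND (x5 OR NOT x5))) AND x5)   — double negation
= NOT NOT ((x5 AND x5 OR NOT (x4 AND (x5 OR NOT x5))) AND x5)   — complement / identity
= NOT NOT ((x5 AND x5 OR NOT x4) AND x5)   — complement / identity
= NOT NOT ((x5 OR NOT x4) AND x5)   — idempotence
= NOT NOT x5   — absorption
= x5   — double negation
This depends on x5, so it is not a constant.

no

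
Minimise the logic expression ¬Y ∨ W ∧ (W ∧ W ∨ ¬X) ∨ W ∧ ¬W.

¬Y ∨ W

¬Y ∨ W ∧ (W ∧ W ∨ ¬X) ∨ W ∧ ¬W
= ¬Y ∨ W ∧ (W ∨ ¬X) ∨ W ∧ ¬W   — idempotence
= ¬Y ∨ W ∧ (W ∨ ¬X)   — complement / identity
= ¬Y ∨ W   — absorption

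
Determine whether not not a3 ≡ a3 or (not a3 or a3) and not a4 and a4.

Yes

E1: not not a3
    = a3   [double negation]
E2: a3 or (not a3 or a3) and not a4 and a4
    = a3 or not a4 and a4   [complement / identity]
    = a3   [complement / identity]
Both reduce to a3, so they are equivalent.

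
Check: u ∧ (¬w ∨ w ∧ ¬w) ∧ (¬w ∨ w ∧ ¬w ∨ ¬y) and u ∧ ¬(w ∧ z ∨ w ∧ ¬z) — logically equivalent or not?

Yes

E1: u ∧ (¬w ∨ w ∧ ¬w) ∧ (¬w ∨ w ∧ ¬w ∨ ¬y)
    = u ∧ (¬w ∨ w ∧ ¬w)
    = u ∧ ¬w
E2: u ∧ ¬(w ∧ z ∨ w ∧ ¬z)
    = u ∧ ¬w
Both reduce to u ∧ ¬w, so they are equivalent.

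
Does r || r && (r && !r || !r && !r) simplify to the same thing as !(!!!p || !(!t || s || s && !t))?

E1: r || r && (r && !r || !r && !r)
    = r || r && !r
    = r
E2: !(!!!p || !(!t || s || s && !t))
    = !!p && (!t || s || s && !t)
    = p && (!t || s || s && !t)
    = p && (!t || s)
These differ: at p=1, r=0, s=0, t=0, E1 = 0 but E2 = 1.

No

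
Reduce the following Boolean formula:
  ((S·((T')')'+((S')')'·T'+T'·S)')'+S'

((S·((T')')'+((S')')'·T'+T'·S)')'+S'
= ((S·((T')')'+S'·T'+T'·S)')'+S'   [double negation]
= ((S·T'+S'·T'+T'·S)')'+S'   [double negation]
= ((T'+T'·S)')'+S'   [distribution]
= T'+T'·S+S'   [double negation]
= T'+S'   [absorption]

T'+S'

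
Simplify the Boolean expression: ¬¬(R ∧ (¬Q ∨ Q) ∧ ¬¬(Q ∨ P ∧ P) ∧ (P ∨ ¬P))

¬¬(R ∧ (¬Q ∨ Q) ∧ ¬¬(Q ∨ P ∧ P) ∧ (P ∨ ¬P))
= ¬¬(R ∧ (¬Q ∨ Q) ∧ ¬¬(Q ∨ P) ∧ (P ∨ ¬P))   [idempotence]
= ¬¬(R ∧ ¬¬(Q ∨ P) ∧ (P ∨ ¬P))   [complement / identity]
= ¬¬(R ∧ ¬¬(Q ∨ P))   [complement / identity]
= ¬¬(R ∧ (Q ∨ P))   [double negation]
= R ∧ (Q ∨ P)   [double negation]

R ∧ (Q ∨ P)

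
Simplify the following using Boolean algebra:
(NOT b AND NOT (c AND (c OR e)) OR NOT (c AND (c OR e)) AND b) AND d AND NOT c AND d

NOT c AND d

(NOT b AND NOT (c AND (c OR e)) OR NOT (c AND (c OR e)) AND b) AND d AND NOT c AND d
= NOT (c AND (c OR e)) AND d AND NOT c AND d
= NOT c AND d AND NOT c AND d
= NOT c AND d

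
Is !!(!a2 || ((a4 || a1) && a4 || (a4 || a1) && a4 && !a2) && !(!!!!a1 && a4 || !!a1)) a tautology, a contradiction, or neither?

!!(!a2 || ((a4 || a1) && a4 || (a4 || a1) && a4 && !a2) && !(!!!!a1 && a4 || !!a1))
= !!(!a2 || (a4 || a1) && a4 && !(!!!!a1 && a4 || !!a1))   [absorption]
= !!(!a2 || a4 && !(!!!!a1 && a4 || !!a1))   [absorption]
= !!(!a2 || a4 && !(!!a1 && a4 || !!a1))   [double negation]
= !!(!a2 || a4 && !!!a1)   [absorption]
= !!(!a2 || a4 && !a1)   [double negation]
= !a2 || a4 && !a1   [double negation]
This depends on a1, a2, a4, so it is not a constant.

neither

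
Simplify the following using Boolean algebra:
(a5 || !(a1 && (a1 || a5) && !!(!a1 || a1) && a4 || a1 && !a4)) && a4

(a5 || !a1) && a4

(a5 || !(a1 && (a1 || a5) && !!(!a1 || a1) && a4 || a1 && !a4)) && a4
= (a5 || !(a1 && !!(!a1 || a1) && a4 || a1 && !a4)) && a4   — absorption
= (a5 || !(a1 && (!a1 || a1) && a4 || a1 && !a4)) && a4   — double negation
= (a5 || !(a1 && a4 || a1 && !a4)) && a4   — complement / identity
= (a5 || !a1) && a4   — distribution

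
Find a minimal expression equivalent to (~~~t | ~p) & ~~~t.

(~~~t | ~p) & ~~~t
= ~~~t
= ~t

~t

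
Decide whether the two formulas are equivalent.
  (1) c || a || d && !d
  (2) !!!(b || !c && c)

No

E1: c || a || d && !d
    = c || a   (complement / identity)
E2: !!!(b || !c && c)
    = !!!b   (complement / identity)
    = !b   (double negation)
These differ: at a=1, b=1, c=1, d=0, E1 = 1 but E2 = 0.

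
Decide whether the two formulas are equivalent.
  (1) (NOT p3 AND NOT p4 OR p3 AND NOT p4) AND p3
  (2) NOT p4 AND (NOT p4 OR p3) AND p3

Yes

E1: (NOT p3 AND NOT p4 OR p3 AND NOT p4) AND p3
    = NOT p4 AND p3   (distribution)
E2: NOT p4 AND (NOT p4 OR p3) AND p3
    = NOT p4 AND p3   (absorption)
Both reduce to NOT p4 AND p3, so they are equivalent.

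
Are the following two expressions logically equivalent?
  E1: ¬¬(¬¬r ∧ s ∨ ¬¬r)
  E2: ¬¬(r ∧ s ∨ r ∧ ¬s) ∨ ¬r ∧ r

Yes

E1: ¬¬(¬¬r ∧ s ∨ ¬¬r)
    = ¬¬¬¬r   [absorption]
    = ¬¬r   [double negation]
    = r   [double negation]
E2: ¬¬(r ∧ s ∨ r ∧ ¬s) ∨ ¬r ∧ r
    = ¬¬(r ∧ s ∨ r ∧ ¬s)   [complement / identity]
    = r ∧ s ∨ r ∧ ¬s   [double negation]
    = r   [distribution]
Both reduce to r, so they are equivalent.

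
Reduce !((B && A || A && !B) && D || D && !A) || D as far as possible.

!((B && A || A && !B) && D || D && !A) || D
= !(A && D || D && !A) || D   (distribution)
= !D || D   (distribution)
= true   (complement)

true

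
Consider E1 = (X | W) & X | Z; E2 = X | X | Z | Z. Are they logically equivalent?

Yes

E1: (X | W) & X | Z
    = X | Z   (absorption)
E2: X | X | Z | Z
    = X | Z | Z   (idempotence)
    = X | Z   (idempotence)
Both reduce to X | Z, so they are equivalent.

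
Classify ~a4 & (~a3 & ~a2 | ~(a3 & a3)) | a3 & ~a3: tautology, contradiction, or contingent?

~a4 & (~a3 & ~a2 | ~(a3 & a3)) | a3 & ~a3
= ~a4 & (~a3 & ~a2 | ~a3) | a3 & ~a3   — idempotence
= ~a4 & (~a3 & ~a2 | ~a3)   — complement / identity
= ~a4 & ~a3   — absorption
This depends on a3, a4, so it is not a constant.

contingent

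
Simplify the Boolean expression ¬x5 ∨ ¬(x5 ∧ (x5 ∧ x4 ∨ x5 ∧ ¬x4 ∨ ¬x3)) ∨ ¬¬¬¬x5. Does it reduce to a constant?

¬x5 ∨ ¬(x5 ∧ (x5 ∧ x4 ∨ x5 ∧ ¬x4 ∨ ¬x3)) ∨ ¬¬¬¬x5
= ¬x5 ∨ ¬(x5 ∧ (x5 ∨ ¬x3)) ∨ ¬¬¬¬x5   [distribution]
= ¬x5 ∨ ¬x5 ∨ ¬¬¬¬x5   [absorption]
= ¬x5 ∨ ¬¬¬¬x5   [idempotence]
= ¬x5 ∨ ¬¬x5   [double negation]
= ¬x5 ∨ x5   [double negation]
= True   [complement]

True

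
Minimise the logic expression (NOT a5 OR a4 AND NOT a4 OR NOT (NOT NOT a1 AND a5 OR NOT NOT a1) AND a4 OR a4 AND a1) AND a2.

(NOT a5 OR a4 AND NOT a4 OR NOT (NOT NOT a1 AND a5 OR NOT NOT a1) AND a4 OR a4 AND a1) AND a2
= (NOT a5 OR a4 AND NOT a4 OR NOT NOT NOT a1 AND a4 OR a4 AND a1) AND a2
= (NOT a5 OR a4 AND NOT a4 OR NOT a1 AND a4 OR a4 AND a1) AND a2
= (NOT a5 OR a4 AND NOT a4 OR a4) AND a2
= (NOT a5 OR a4) AND a2

(NOT a5 OR a4) AND a2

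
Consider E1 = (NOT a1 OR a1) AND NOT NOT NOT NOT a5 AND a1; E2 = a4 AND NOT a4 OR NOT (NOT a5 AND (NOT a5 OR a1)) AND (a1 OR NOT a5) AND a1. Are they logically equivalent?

E1: (NOT a1 OR a1) AND NOT NOT NOT NOT a5 AND a1
    = NOT NOT NOT NOT a5 AND a1   (complement / identity)
    = NOT NOT a5 AND a1   (double negation)
    = a5 AND a1   (double negation)
E2: a4 AND NOT a4 OR NOT (NOT a5 AND (NOT a5 OR a1)) AND (a1 OR NOT a5) AND a1
    = a4 AND NOT a4 OR NOT NOT a5 AND (a1 OR NOT a5) AND a1   (absorption)
    = NOT NOT a5 AND (a1 OR NOT a5) AND a1   (complement / identity)
    = a5 AND (a1 OR NOT a5) AND a1   (double negation)
    = a5 AND a1   (absorption)
Both reduce to a5 AND a1, so they are equivalent.

Yes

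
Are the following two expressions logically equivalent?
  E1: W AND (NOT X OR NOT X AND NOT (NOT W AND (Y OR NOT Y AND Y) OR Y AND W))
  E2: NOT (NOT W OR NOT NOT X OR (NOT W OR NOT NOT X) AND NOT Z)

E1: W AND (NOT X OR NOT X AND NOT (NOT W AND (Y OR NOT Y AND Y) OR Y AND W))
    = W AND (NOT X OR NOT X AND NOT (NOT W AND Y OR Y AND W))
    = W AND (NOT X OR NOT X AND NOT Y)
    = W AND NOT X
E2: NOT (NOT W OR NOT NOT X OR (NOT W OR NOT NOT X) AND NOT Z)
    = NOT (NOT W OR NOT NOT X)
    = W AND NOT X
Both reduce to W AND NOT X, so they are equivalent.

Yes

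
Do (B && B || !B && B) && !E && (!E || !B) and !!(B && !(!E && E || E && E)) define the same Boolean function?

E1: (B && B || !B && B) && !E && (!E || !B)
    = (B && B || !B && B) && !E
    = B && !E
E2: !!(B && !(!E && E || E && E))
    = !!(B && !E)
    = B && !E
Both reduce to B && !E, so they are equivalent.

Yes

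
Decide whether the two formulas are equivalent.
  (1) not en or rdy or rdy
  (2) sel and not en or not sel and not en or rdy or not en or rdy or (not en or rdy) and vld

E1: not en or rdy or rdy
    = not en or rdy   — idempotence
E2: sel and not en or not sel and not en or rdy or not en or rdy or (not en or rdy) and vld
    = not en or rdy or not en or rdy or (not en or rdy) and vld   — distribution
    = not en or rdy or (not en or rdy) and vld   — idempotence
    = not en or rdy   — absorption
Both reduce to not en or rdy, so they are equivalent.

Yes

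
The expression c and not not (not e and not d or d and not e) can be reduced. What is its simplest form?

c and not not (not e and not d or d and not e)
= c and not not not e   — distribution
= c and not e   — double negation

c and not e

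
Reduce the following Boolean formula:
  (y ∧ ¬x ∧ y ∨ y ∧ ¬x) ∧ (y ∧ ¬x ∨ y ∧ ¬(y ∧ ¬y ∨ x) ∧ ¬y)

(y ∧ ¬x ∧ y ∨ y ∧ ¬x) ∧ (y ∧ ¬x ∨ y ∧ ¬(y ∧ ¬y ∨ x) ∧ ¬y)
= y ∧ ¬x ∧ (y ∧ ¬x ∨ y ∧ ¬(y ∧ ¬y ∨ x) ∧ ¬y)   (absorption)
= y ∧ ¬x ∧ (y ∧ ¬x ∨ y ∧ ¬x ∧ ¬y)   (complement / identity)
= y ∧ ¬x ∧ y ∧ ¬x   (absorption)
= y ∧ ¬x   (idempotence)

y ∧ ¬x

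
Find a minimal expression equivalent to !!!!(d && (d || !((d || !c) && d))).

d

!!!!(d && (d || !((d || !c) && d)))
= !!!!(d && (d || !d))   — absorption
= !!(d && (d || !d))   — double negation
= !!d   — complement / identity
= d   — double negation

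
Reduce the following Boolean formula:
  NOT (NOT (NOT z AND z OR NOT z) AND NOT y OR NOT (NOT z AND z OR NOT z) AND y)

NOT (NOT (NOT z AND z OR NOT z) AND NOT y OR NOT (NOT z AND z OR NOT z) AND y)
= NOT ((NOT y OR y) AND NOT (NOT z AND z OR NOT z))
= NOT NOT (NOT z AND z OR NOT z)
= NOT NOT NOT z
= NOT z

NOT z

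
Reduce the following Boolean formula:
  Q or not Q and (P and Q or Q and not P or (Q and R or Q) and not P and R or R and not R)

Q or not Q and (P and Q or Q and not P or (Q and R or Q) and not P and R or R and not R)
= Q or not Q and (P and Q or Q and not P or (Q and R or Q) and not P and R)
= Q or not Q and (P and Q or Q and not P or Q and not P and R)
= Q or not Q and (P and Q or Q and not P)
= Q or not Q and Q
= Q

Q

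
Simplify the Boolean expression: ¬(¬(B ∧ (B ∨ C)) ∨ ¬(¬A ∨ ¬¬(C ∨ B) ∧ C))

B ∧ (¬A ∨ C)

¬(¬(B ∧ (B ∨ C)) ∨ ¬(¬A ∨ ¬¬(C ∨ B) ∧ C))
= B ∧ (B ∨ C) ∧ (¬A ∨ ¬¬(C ∨ B) ∧ C)
= B ∧ (¬A ∨ ¬¬(C ∨ B) ∧ C)
= B ∧ (¬A ∨ (C ∨ B) ∧ C)
= B ∧ (¬A ∨ C)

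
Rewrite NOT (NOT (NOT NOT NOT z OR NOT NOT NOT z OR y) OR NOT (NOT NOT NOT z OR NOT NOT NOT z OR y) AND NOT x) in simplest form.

NOT (NOT (NOT NOT NOT z OR NOT NOT NOT z OR y) OR NOT (NOT NOT NOT z OR NOT NOT NOT z OR y) AND NOT x)
= NOT NOT (NOT NOT NOT z OR NOT NOT NOT z OR y)   — absorption
= NOT NOT (NOT NOT NOT z OR y)   — idempotence
= NOT NOT NOT z OR y   — double negation
= NOT z OR y   — double negation

NOT z OR y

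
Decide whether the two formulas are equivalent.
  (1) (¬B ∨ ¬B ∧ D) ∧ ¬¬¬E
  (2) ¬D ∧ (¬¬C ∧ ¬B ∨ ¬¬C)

No

E1: (¬B ∨ ¬B ∧ D) ∧ ¬¬¬E
    = ¬B ∧ ¬¬¬E
    = ¬B ∧ ¬E
E2: ¬D ∧ (¬¬C ∧ ¬B ∨ ¬¬C)
    = ¬D ∧ ¬¬C
    = ¬D ∧ C
These differ: at B=0, C=1, D=0, E=1, E1 = 0 but E2 = 1.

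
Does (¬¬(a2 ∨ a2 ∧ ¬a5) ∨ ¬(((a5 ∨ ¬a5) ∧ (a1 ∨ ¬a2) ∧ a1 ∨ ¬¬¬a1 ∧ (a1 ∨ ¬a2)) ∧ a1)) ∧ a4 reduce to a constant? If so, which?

no

(¬¬(a2 ∨ a2 ∧ ¬a5) ∨ ¬(((a5 ∨ ¬a5) ∧ (a1 ∨ ¬a2) ∧ a1 ∨ ¬¬¬a1 ∧ (a1 ∨ ¬a2)) ∧ a1)) ∧ a4
= (¬¬(a2 ∨ a2 ∧ ¬a5) ∨ ¬(((a5 ∨ ¬a5) ∧ (a1 ∨ ¬a2) ∧ a1 ∨ ¬a1 ∧ (a1 ∨ ¬a2)) ∧ a1)) ∧ a4   — double negation
= (¬¬a2 ∨ ¬(((a5 ∨ ¬a5) ∧ (a1 ∨ ¬a2) ∧ a1 ∨ ¬a1 ∧ (a1 ∨ ¬a2)) ∧ a1)) ∧ a4   — absorption
= (¬¬a2 ∨ ¬(((a1 ∨ ¬a2) ∧ a1 ∨ ¬a1 ∧ (a1 ∨ ¬a2)) ∧ a1)) ∧ a4   — complement / identity
= (¬¬a2 ∨ ¬((a1 ∨ ¬a2) ∧ a1)) ∧ a4   — distribution
= (¬¬a2 ∨ ¬a1) ∧ a4   — absorption
= (a2 ∨ ¬a1) ∧ a4   — double negation
This depends on a1, a2, a4, so it is not a constant.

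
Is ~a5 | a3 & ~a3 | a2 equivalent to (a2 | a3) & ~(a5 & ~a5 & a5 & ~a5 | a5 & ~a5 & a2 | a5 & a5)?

E1: ~a5 | a3 & ~a3 | a2
    = ~a5 | a2   (complement / identity)
E2: (a2 | a3) & ~(a5 & ~a5 & a5 & ~a5 | a5 & ~a5 & a2 | a5 & a5)
    = (a2 | a3) & ~(a5 & ~a5 & (a5 & ~a5 | a2) | a5 & a5)   (distribution)
    = (a2 | a3) & ~(a5 & ~a5 | a5 & a5)   (absorption)
    = (a2 | a3) & ~a5   (distribution)
These differ: at a2=1, a3=0, a5=1, E1 = 1 but E2 = 0.

No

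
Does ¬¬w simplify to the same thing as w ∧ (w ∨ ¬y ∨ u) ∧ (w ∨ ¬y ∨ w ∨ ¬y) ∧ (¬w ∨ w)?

E1: ¬¬w
    = w
E2: w ∧ (w ∨ ¬y ∨ u) ∧ (w ∨ ¬y ∨ w ∨ ¬y) ∧ (¬w ∨ w)
    = w ∧ (w ∨ ¬y ∨ u) ∧ (w ∨ ¬y ∨ w ∨ ¬y)
    = w ∧ (w ∨ ¬y ∨ u) ∧ (w ∨ ¬y)
    = w ∧ (w ∨ ¬y)
    = w
Both reduce to w, so they are equivalent.

Yes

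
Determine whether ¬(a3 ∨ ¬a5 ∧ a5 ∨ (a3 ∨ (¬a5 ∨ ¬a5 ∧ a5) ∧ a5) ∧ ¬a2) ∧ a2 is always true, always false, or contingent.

contingent

¬(a3 ∨ ¬a5 ∧ a5 ∨ (a3 ∨ (¬a5 ∨ ¬a5 ∧ a5) ∧ a5) ∧ ¬a2) ∧ a2
= ¬(a3 ∨ ¬a5 ∧ a5 ∨ (a3 ∨ ¬a5 ∧ a5) ∧ ¬a2) ∧ a2   (complement / identity)
= ¬(a3 ∨ ¬a5 ∧ a5) ∧ a2   (absorption)
= ¬a3 ∧ a2   (complement / identity)
This depends on a2, a3, so it is not a constant.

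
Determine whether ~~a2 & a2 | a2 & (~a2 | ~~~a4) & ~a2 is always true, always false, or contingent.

~~a2 & a2 | a2 & (~a2 | ~~~a4) & ~a2
= ~~a2 & a2 | a2 & (~a2 | ~a4) & ~a2
= ~~a2 & a2 | a2 & ~a2
= a2 & a2 | a2 & ~a2
= a2
This depends on a2, so it is not a constant.

contingent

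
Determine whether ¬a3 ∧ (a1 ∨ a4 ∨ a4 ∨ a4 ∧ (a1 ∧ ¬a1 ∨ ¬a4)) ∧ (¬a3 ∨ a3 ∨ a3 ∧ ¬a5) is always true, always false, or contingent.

contingent

¬a3 ∧ (a1 ∨ a4 ∨ a4 ∨ a4 ∧ (a1 ∧ ¬a1 ∨ ¬a4)) ∧ (¬a3 ∨ a3 ∨ a3 ∧ ¬a5)
= ¬a3 ∧ (a1 ∨ a4 ∨ a4 ∨ a4 ∧ (a1 ∧ ¬a1 ∨ ¬a4)) ∧ (¬a3 ∨ a3)
= ¬a3 ∧ (a1 ∨ a4 ∨ a4 ∨ a4 ∧ ¬a4) ∧ (¬a3 ∨ a3)
= ¬a3 ∧ (a1 ∨ a4 ∨ a4 ∧ ¬a4) ∧ (¬a3 ∨ a3)
= ¬a3 ∧ (a1 ∨ a4 ∨ a4 ∧ ¬a4)
= ¬a3 ∧ (a1 ∨ a4)
This depends on a1, a3, a4, so it is not a constant.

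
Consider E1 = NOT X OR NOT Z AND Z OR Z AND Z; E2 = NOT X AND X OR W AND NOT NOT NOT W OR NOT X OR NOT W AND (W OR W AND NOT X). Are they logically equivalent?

E1: NOT X OR NOT Z AND Z OR Z AND Z
    = NOT X OR Z   [distribution]
E2: NOT X AND X OR W AND NOT NOT NOT W OR NOT X OR NOT W AND (W OR W AND NOT X)
    = NOT X AND X OR W AND NOT W OR NOT X OR NOT W AND (W OR W AND NOT X)   [double negation]
    = NOT X AND X OR W AND NOT W OR NOT X OR NOT W AND W   [absorption]
    = NOT X AND X OR W AND NOT W OR NOT X   [complement / identity]
    = W AND NOT W OR NOT X   [complement / identity]
    = NOT X   [complement / identity]
These differ: at W=0, X=1, Z=1, E1 = 1 but E2 = 0.

No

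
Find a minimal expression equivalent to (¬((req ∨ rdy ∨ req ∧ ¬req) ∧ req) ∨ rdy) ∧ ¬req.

(¬((req ∨ rdy ∨ req ∧ ¬req) ∧ req) ∨ rdy) ∧ ¬req
= (¬((req ∨ rdy) ∧ req) ∨ rdy) ∧ ¬req   [complement / identity]
= (¬req ∨ rdy) ∧ ¬req   [absorption]
= ¬req   [absorption]

¬req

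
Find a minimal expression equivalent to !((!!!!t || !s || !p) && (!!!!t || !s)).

!((!!!!t || !s || !p) && (!!!!t || !s))
= !(!!!!t || !s)
= !!!t && s
= !t && s

!t && s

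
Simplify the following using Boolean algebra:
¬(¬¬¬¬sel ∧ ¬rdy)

¬sel ∨ rdy

¬(¬¬¬¬sel ∧ ¬rdy)
= ¬(¬¬sel ∧ ¬rdy)   — double negation
= ¬sel ∨ rdy   — De Morgan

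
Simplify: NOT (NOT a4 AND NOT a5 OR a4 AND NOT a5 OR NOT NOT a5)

FALSE

NOT (NOT a4 AND NOT a5 OR a4 AND NOT a5 OR NOT NOT a5)
= NOT (NOT a5 OR NOT NOT a5)
= a5 AND NOT a5
= FALSE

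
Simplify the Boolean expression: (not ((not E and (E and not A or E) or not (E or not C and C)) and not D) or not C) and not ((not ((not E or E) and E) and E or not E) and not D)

(not ((not E and (E and not A or E) or not (E or not C and C)) and not D) or not C) and not ((not ((not E or E) and E) and E or not E) and not D)
= (not ((not E and (E and not A or E) or not E) and not D) or not C) and not ((not ((not E or E) and E) and E or not E) and not D)   (complement / identity)
= (not ((not E and (E and not A or E) or not E) and not D) or not C) and not ((not E and E or not E) and not D)   (complement / identity)
= (not ((not E and E or not E) and not D) or not C) and not ((not E and E or not E) and not D)   (absorption)
= not ((not E and E or not E) and not D)   (absorption)
= not (not E and not D)   (complement / identity)
= E or D   (De Morgan)

E or D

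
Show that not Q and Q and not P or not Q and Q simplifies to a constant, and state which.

False

not Q and Q and not P or not Q and Q
= not Q and Q
= False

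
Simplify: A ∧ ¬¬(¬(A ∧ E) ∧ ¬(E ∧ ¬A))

A ∧ ¬E

A ∧ ¬¬(¬(A ∧ E) ∧ ¬(E ∧ ¬A))
= A ∧ ¬(A ∧ E ∨ E ∧ ¬A)   — De Morgan
= A ∧ ¬E   — distribution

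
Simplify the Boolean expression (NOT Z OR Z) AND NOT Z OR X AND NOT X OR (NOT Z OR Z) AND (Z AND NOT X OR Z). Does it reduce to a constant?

TRUE

(NOT Z OR Z) AND NOT Z OR X AND NOT X OR (NOT Z OR Z) AND (Z AND NOT X OR Z)
= (NOT Z OR Z) AND NOT Z OR (NOT Z OR Z) AND (Z AND NOT X OR Z)
= (NOT Z OR Z) AND (NOT Z OR Z AND NOT X OR Z)
= (NOT Z OR Z) AND (NOT Z OR Z)
= NOT Z OR Z
= TRUE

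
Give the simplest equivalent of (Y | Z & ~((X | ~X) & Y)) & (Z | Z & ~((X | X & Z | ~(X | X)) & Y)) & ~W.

Z & ~W

(Y | Z & ~((X | ~X) & Y)) & (Z | Z & ~((X | X & Z | ~(X | X)) & Y)) & ~W
= (Y | Z & ~((X | ~X) & Y)) & (Z | Z & ~((X | ~(X | X)) & Y)) & ~W
= (Y | Z & ~((X | ~X) & Y)) & (Z | Z & ~((X | ~X) & Y)) & ~W
= (Y & Z | Z & ~((X | ~X) & Y)) & ~W
= (Y & Z | Z & ~Y) & ~W
= Z & ~W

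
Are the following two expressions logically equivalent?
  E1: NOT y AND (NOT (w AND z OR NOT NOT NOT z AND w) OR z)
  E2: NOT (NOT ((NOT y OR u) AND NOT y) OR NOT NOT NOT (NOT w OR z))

Yes

E1: NOT y AND (NOT (w AND z OR NOT NOT NOT z AND w) OR z)
    = NOT y AND (NOT (w AND z OR NOT z AND w) OR z)   [double negation]
    = NOT y AND (NOT w OR z)   [distribution]
E2: NOT (NOT ((NOT y OR u) AND NOT y) OR NOT NOT NOT (NOT w OR z))
    = NOT (NOT NOT y OR NOT NOT NOT (NOT w OR z))   [absorption]
    = NOT (NOT NOT y OR NOT (NOT w OR z))   [double negation]
    = NOT y AND (NOT w OR z)   [De Morgan]
Both reduce to NOT y AND (NOT w OR z), so they are equivalent.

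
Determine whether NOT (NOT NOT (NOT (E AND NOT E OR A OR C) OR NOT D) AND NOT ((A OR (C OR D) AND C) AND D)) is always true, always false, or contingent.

contingent

NOT (NOT NOT (NOT (E AND NOT E OR A OR C) OR NOT D) AND NOT ((A OR (C OR D) AND C) AND D))
= NOT (NOT NOT (NOT (E AND NOT E OR A OR C) OR NOT D) AND NOT ((A OR C) AND D))
= NOT (NOT NOT (NOT (A OR C) OR NOT D) AND NOT ((A OR C) AND D))
= NOT (NOT ((A OR C) AND D) AND NOT ((A OR C) AND D))
= (A OR C) AND D OR (A OR C) AND D
= (A OR C) AND D
This depends on A, C, D, so it is not a constant.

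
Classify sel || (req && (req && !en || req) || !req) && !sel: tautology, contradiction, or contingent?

sel || (req && (req && !en || req) || !req) && !sel
= sel || (req && req || !req) && !sel
= sel || (req || !req) && !sel
= sel || !sel
= true

tautology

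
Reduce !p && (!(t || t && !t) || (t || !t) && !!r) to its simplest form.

!p && (!(t || t && !t) || (t || !t) && !!r)
= !p && (!(t || t && !t) || !!r)   (complement / identity)
= !p && (!(t || t && !t) || r)   (double negation)
= !p && (!t || r)   (complement / identity)

!p && (!t || r)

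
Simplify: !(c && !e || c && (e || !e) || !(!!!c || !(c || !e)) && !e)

!c

!(c && !e || c && (e || !e) || !(!!!c || !(c || !e)) && !e)
= !(c && !e || c && (e || !e) || !!c && (c || !e) && !e)
= !(c && !e || c || !!c && (c || !e) && !e)
= !(c && !e || c || c && (c || !e) && !e)
= !(c && !e || c || c && !e)
= !(c || c && !e)
= !c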